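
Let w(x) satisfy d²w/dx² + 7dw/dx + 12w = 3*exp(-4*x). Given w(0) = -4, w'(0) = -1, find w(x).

w = -14*exp(-3*x) + 10*exp(-4*x) - 3*x*exp(-4*x)

Characteristic equation r² + 7r + 12 = 0 factors as (r + 3)(r + 4) = 0, so r = -3, -4.
Hence w_h = C1*exp(-3*x) + C2*exp(-4*x).
Since exp(-4*x) solves the homogeneous equation (r = -4 is a root of multiplicity 1), multiply the trial by x. Try w_p = A*x*exp(-4*x). Substituting into the equation and dividing by exp(-4*x) gives A = -3, so w_p = -3*x*exp(-4*x).
General solution: w = C1*exp(-3*x) + C2*exp(-4*x) - 3*x*exp(-4*x).
Apply the initial conditions: w(0) = C1 + C2 = -4 and w'(0) = -3 - 4*C2 - 3*C1 = -1. Solving gives C1 = -14, C2 = 10.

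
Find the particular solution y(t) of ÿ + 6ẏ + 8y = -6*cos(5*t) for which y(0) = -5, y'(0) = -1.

y = -597*exp(-2*t)/58 - 180*sin(5*t)/1189 + 102*cos(5*t)/1189 + 427*exp(-4*t)/82

Characteristic equation r² + 6r + 8 = 0 factors as (r + 2)(r + 4) = 0, so r = -2, -4.
Hence y_h = C1*exp(-2*t) + C2*exp(-4*t).
Try y_p = A*cos(5*t) + B*sin(5*t). Substituting and equating the coefficients of cos(5t) and sin(5t) gives A = 102/1189, B = -180/1189, so y_p = -180*sin(5*t)/1189 + 102*cos(5*t)/1189.
General solution: y = -180*sin(5*t)/1189 + 102*cos(5*t)/1189 + C1*exp(-2*t) + C2*exp(-4*t).
Apply the initial conditions: y(0) = 102/1189 + C1 + C2 = -5 and y'(0) = -900/1189 - 4*C2 - 2*C1 = -1. Solving gives C1 = -597/58, C2 = 427/82.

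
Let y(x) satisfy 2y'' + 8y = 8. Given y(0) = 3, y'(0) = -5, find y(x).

Divide through by 2: y'' + 4y = 4.
Characteristic equation r² + 4 = 0 has discriminant (0)² - 4·(4) = -16 < 0, so r = ± 2i.
Hence y_h = C1*cos(2*x) + C2*sin(2*x).
For the particular solution try y_p = A0. Substituting and matching coefficients of each power of x gives A0 = 1, so y_p = 1.
General solution: y = 1 + C1*cos(2*x) + C2*sin(2*x).
Apply the initial conditions: y(0) = 1 + C1 = 3 and y'(0) = 2*C2 = -5. Solving gives C1 = 2, C2 = -5/2.

y = 1 + 2*cos(2*x) - 5*sin(2*x)/2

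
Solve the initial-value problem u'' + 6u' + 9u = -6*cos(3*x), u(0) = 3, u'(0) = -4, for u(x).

u = 3*exp(-3*x) - sin(3*x)/3 + 6*x*exp(-3*x)

Characteristic equation r² + 6r + 9 = 0 has discriminant (6)² - 4·(9) = 0, so r = -3 is a repeated root.
Hence u_h = (C1 + C2*x)*exp(-3*x).
Try u_p = A*cos(3*x) + B*sin(3*x). Substituting and equating the coefficients of cos(3x) and sin(3x) gives A = 0, B = -1/3, so u_p = -sin(3*x)/3.
General solution: u = -sin(3*x)/3 + C1*exp(-3*x) + C2*x*exp(-3*x).
Apply the initial conditions: u(0) = C1 = 3 and u'(0) = -1 + C2 - 3*C1 = -4. Solving gives C1 = 3, C2 = 6.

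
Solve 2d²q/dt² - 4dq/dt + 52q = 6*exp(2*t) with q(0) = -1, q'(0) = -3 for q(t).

q = 3*exp(2*t)/26 - 29*cos(5*t)*exp(t)/26 - 11*exp(t)*sin(5*t)/26

Divide through by 2: q'' - 2q' + 26q = 3*exp(2*t).
Characteristic equation r² - 2r + 26 = 0 has discriminant (-2)² - 4·(26) = -100 < 0, so r = 1 ± 5i.
Hence q_h = C1*cos(5*t)*exp(t) + C2*exp(t)*sin(5*t).
Try q_p = A*exp(2*t). Substituting into the equation and dividing by exp(2*t) gives A = 3/26, so q_p = 3*exp(2*t)/26.
General solution: q = 3*exp(2*t)/26 + C1*cos(5*t)*exp(t) + C2*exp(t)*sin(5*t).
Apply the initial conditions: q(0) = 3/26 + C1 = -1 and q'(0) = 3/13 + C1 + 5*C2 = -3. Solving gives C1 = -29/26, C2 = -11/26.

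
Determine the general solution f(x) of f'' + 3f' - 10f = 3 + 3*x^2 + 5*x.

f = -141/250 - 17*x/25 - 3*x**2/10 + C1*exp(2*x) + C2*exp(-5*x)

Characteristic equation r² + 3r - 10 = 0 factors as (r - 2)(r + 5) = 0, so r = 2, -5.
Hence f_h = C1*exp(2*x) + C2*exp(-5*x).
For the particular solution try f_p = A0 + A1*x + A2*x^2. Substituting and matching coefficients of each power of x gives A0 = -141/250, A1 = -17/25, A2 = -3/10, so f_p = -141/250 - 17*x/25 - 3*x^2/10.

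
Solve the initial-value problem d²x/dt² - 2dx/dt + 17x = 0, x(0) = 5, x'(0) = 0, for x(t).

x = 5*cos(4*t)*exp(t) - 5*exp(t)*sin(4*t)/4

Characteristic equation r² - 2r + 17 = 0 has discriminant (-2)² - 4·(17) = -64 < 0, so r = 1 ± 4i.
Hence x_h = C1*cos(4*t)*exp(t) + C2*exp(t)*sin(4*t).
Apply the initial conditions: x(0) = C1 = 5 and x'(0) = C1 + 4*C2 = 0. Solving gives C1 = 5, C2 = -5/4.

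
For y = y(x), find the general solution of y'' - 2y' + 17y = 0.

y = C1*cos(4*x)*exp(x) + C2*exp(x)*sin(4*x)

Characteristic equation r² - 2r + 17 = 0 has discriminant (-2)² - 4·(17) = -64 < 0, so r = 1 ± 4i.
Hence y_h = C1*cos(4*x)*exp(x) + C2*exp(x)*sin(4*x).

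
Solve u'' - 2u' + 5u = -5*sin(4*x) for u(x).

Characteristic equation r² - 2r + 5 = 0 has discriminant (-2)² - 4·(5) = -16 < 0, so r = 1 ± 2i.
Hence u_h = C1*cos(2*x)*exp(x) + C2*exp(x)*sin(2*x).
Try u_p = A*cos(4*x) + B*sin(4*x). Substituting and equating the coefficients of cos(4x) and sin(4x) gives A = -8/37, B = 11/37, so u_p = -8*cos(4*x)/37 + 11*sin(4*x)/37.

u = -8*cos(4*x)/37 + 11*sin(4*x)/37 + C1*cos(2*x)*exp(x) + C2*exp(x)*sin(2*x)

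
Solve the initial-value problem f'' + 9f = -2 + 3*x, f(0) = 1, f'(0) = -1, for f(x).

Characteristic equation r² + 9 = 0 has discriminant (0)² - 4·(9) = -36 < 0, so r = ± 3i.
Hence f_h = C1*cos(3*x) + C2*sin(3*x).
For the particular solution try f_p = A0 + A1*x. Substituting and matching coefficients of each power of x gives A0 = -2/9, A1 = 1/3, so f_p = -2/9 + x/3.
General solution: f = -2/9 + x/3 + C1*cos(3*x) + C2*sin(3*x).
Apply the initial conditions: f(0) = -2/9 + C1 = 1 and f'(0) = 1/3 + 3*C2 = -1. Solving gives C1 = 11/9, C2 = -4/9.

f = -2/9 - 4*sin(3*x)/9 + x/3 + 11*cos(3*x)/9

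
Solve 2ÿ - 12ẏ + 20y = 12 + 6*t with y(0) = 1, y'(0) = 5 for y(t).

Divide through by 2: y'' - 6y' + 10y = 6 + 3*t.
Characteristic equation r² - 6r + 10 = 0 has discriminant (-6)² - 4·(10) = -4 < 0, so r = 3 ± i.
Hence y_h = C1*cos(t)*exp(3*t) + C2*exp(3*t)*sin(t).
For the particular solution try y_p = A0 + A1*t. Substituting and matching coefficients of each power of t gives A0 = 39/50, A1 = 3/10, so y_p = 39/50 + 3*t/10.
General solution: y = 39/50 + 3*t/10 + C1*cos(t)*exp(3*t) + C2*exp(3*t)*sin(t).
Apply the initial conditions: y(0) = 39/50 + C1 = 1 and y'(0) = 3/10 + C2 + 3*C1 = 5. Solving gives C1 = 11/50, C2 = 101/25.

y = 39/50 + 3*t/10 + 11*cos(t)*exp(3*t)/50 + 101*exp(3*t)*sin(t)/25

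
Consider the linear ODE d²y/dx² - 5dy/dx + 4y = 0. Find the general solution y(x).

y = C1*exp(4*x) + C2*exp(x)

Characteristic equation r² - 5r + 4 = 0 factors as (r - 4)(r - 1) = 0, so r = 4, 1.
Hence y_h = C1*exp(4*x) + C2*exp(x).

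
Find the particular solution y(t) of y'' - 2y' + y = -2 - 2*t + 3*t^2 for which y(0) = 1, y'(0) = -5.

Characteristic equation r² - 2r + 1 = 0 has discriminant (-2)² - 4·(1) = 0, so r = 1 is a repeated root.
Hence y_h = (C1 + C2*t)*exp(t).
For the particular solution try y_p = A0 + A1*t + A2*t^2. Substituting and matching coefficients of each power of t gives A0 = 12, A1 = 10, A2 = 3, so y_p = 12 + 3*t^2 + 10*t.
General solution: y = 12 + 3*t^2 + 10*t + C1*exp(t) + C2*t*exp(t).
Apply the initial conditions: y(0) = 12 + C1 = 1 and y'(0) = 10 + C1 + C2 = -5. Solving gives C1 = -11, C2 = -4.

y = 12 - 11*exp(t) + 3*t**2 + 10*t - 4*t*exp(t)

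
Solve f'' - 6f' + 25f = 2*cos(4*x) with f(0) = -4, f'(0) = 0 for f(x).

Characteristic equation r² - 6r + 25 = 0 has discriminant (-6)² - 4·(25) = -64 < 0, so r = 3 ± 4i.
Hence f_h = C1*cos(4*x)*exp(3*x) + C2*exp(3*x)*sin(4*x).
Try f_p = A*cos(4*x) + B*sin(4*x). Substituting and equating the coefficients of cos(4x) and sin(4x) gives A = 2/73, B = -16/219, so f_p = -16*sin(4*x)/219 + 2*cos(4*x)/73.
General solution: f = -16*sin(4*x)/219 + 2*cos(4*x)/73 + C1*cos(4*x)*exp(3*x) + C2*exp(3*x)*sin(4*x).
Apply the initial conditions: f(0) = 2/73 + C1 = -4 and f'(0) = -64/219 + 3*C1 + 4*C2 = 0. Solving gives C1 = -294/73, C2 = 1355/438.

f = -16*sin(4*x)/219 + 2*cos(4*x)/73 - 294*cos(4*x)*exp(3*x)/73 + 1355*exp(3*x)*sin(4*x)/438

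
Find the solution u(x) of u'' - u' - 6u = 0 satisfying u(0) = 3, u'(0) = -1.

u = 2*exp(-2*x) + exp(3*x)

Characteristic equation r² - r - 6 = 0 factors as (r - 3)(r + 2) = 0, so r = 3, -2.
Hence u_h = C1*exp(3*x) + C2*exp(-2*x).
Apply the initial conditions: u(0) = C1 + C2 = 3 and u'(0) = -2*C2 + 3*C1 = -1. Solving gives C1 = 1, C2 = 2.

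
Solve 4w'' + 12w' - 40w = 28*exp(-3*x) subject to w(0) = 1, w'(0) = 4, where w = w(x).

Divide through by 4: w'' + 3w' - 10w = 7*exp(-3*x).
Characteristic equation r² + 3r - 10 = 0 factors as (r + 5)(r - 2) = 0, so r = -5, 2.
Hence w_h = C1*exp(-5*x) + C2*exp(2*x).
Try w_p = A*exp(-3*x). Substituting into the equation and dividing by exp(-3*x) gives A = -7/10, so w_p = -7*exp(-3*x)/10.
General solution: w = -7*exp(-3*x)/10 + C1*exp(-5*x) + C2*exp(2*x).
Apply the initial conditions: w(0) = -7/10 + C1 + C2 = 1 and w'(0) = 21/10 - 5*C1 + 2*C2 = 4. Solving gives C1 = 3/14, C2 = 52/35.

w = -7*exp(-3*x)/10 + 3*exp(-5*x)/14 + 52*exp(2*x)/35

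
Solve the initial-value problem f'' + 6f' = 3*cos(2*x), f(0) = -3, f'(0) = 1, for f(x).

f = -17/6 - 11*exp(-6*x)/120 - 3*cos(2*x)/40 + 9*sin(2*x)/40

Characteristic equation r² + 6r = 0 factors as (r + 6)r = 0, so r = -6, 0.
Hence f_h = C1*exp(-6*x) + C2.
Try f_p = A*cos(2*x) + B*sin(2*x). Substituting and equating the coefficients of cos(2x) and sin(2x) gives A = -3/40, B = 9/40, so f_p = -3*cos(2*x)/40 + 9*sin(2*x)/40.
General solution: f = C2 - 3*cos(2*x)/40 + 9*sin(2*x)/40 + C1*exp(-6*x).
Apply the initial conditions: f(0) = -3/40 + C1 + C2 = -3 and f'(0) = 9/20 - 6*C1 = 1. Solving gives C1 = -11/120, C2 = -17/6.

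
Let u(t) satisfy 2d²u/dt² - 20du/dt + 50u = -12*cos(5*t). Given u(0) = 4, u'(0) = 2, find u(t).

u = 4*exp(5*t) + 3*sin(5*t)/25 - 93*t*exp(5*t)/5

Divide through by 2: u'' - 10u' + 25u = -6*cos(5*t).
Characteristic equation r² - 10r + 25 = 0 has discriminant (-10)² - 4·(25) = 0, so r = 5 is a repeated root.
Hence u_h = (C1 + C2*t)*exp(5*t).
Try u_p = A*cos(5*t) + B*sin(5*t). Substituting and equating the coefficients of cos(5t) and sin(5t) gives A = 0, B = 3/25, so u_p = 3*sin(5*t)/25.
General solution: u = 3*sin(5*t)/25 + C1*exp(5*t) + C2*t*exp(5*t).
Apply the initial conditions: u(0) = C1 = 4 and u'(0) = 3/5 + C2 + 5*C1 = 2. Solving gives C1 = 4, C2 = -93/5.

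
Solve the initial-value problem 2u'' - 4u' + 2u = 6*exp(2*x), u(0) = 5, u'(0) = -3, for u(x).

u = 2*exp(x) + 3*exp(2*x) - 11*x*exp(x)

Divide through by 2: u'' - 2u' + u = 3*exp(2*x).
Characteristic equation r² - 2r + 1 = 0 has discriminant (-2)² - 4·(1) = 0, so r = 1 is a repeated root.
Hence u_h = (C1 + C2*x)*exp(x).
Try u_p = A*exp(2*x). Substituting into the equation and dividing by exp(2*x) gives A = 3, so u_p = 3*exp(2*x).
General solution: u = 3*exp(2*x) + C1*exp(x) + C2*x*exp(x).
Apply the initial conditions: u(0) = 3 + C1 = 5 and u'(0) = 6 + C1 + C2 = -3. Solving gives C1 = 2, C2 = -11.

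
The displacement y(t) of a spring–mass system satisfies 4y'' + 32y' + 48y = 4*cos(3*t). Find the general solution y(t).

y = cos(3*t)/195 + 8*sin(3*t)/195 + C1*exp(-6*t) + C2*exp(-2*t)

Divide through by 4: y'' + 8y' + 12y = cos(3*t).
Characteristic equation r² + 8r + 12 = 0 factors as (r + 6)(r + 2) = 0, so r = -6, -2.
Hence y_h = C1*exp(-6*t) + C2*exp(-2*t).
Try y_p = A*cos(3*t) + B*sin(3*t). Substituting and equating the coefficients of cos(3t) and sin(3t) gives A = 1/195, B = 8/195, so y_p = cos(3*t)/195 + 8*sin(3*t)/195.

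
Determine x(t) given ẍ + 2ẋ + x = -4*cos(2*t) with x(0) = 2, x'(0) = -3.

x = -16*sin(2*t)/25 + 12*cos(2*t)/25 + 38*exp(-t)/25 - t*exp(-t)/5

Characteristic equation r² + 2r + 1 = 0 has discriminant (2)² - 4·(1) = 0, so r = -1 is a repeated root.
Hence x_h = (C1 + C2*t)*exp(-t).
Try x_p = A*cos(2*t) + B*sin(2*t). Substituting and equating the coefficients of cos(2t) and sin(2t) gives A = 12/25, B = -16/25, so x_p = -16*sin(2*t)/25 + 12*cos(2*t)/25.
General solution: x = -16*sin(2*t)/25 + 12*cos(2*t)/25 + C1*exp(-t) + C2*t*exp(-t).
Apply the initial conditions: x(0) = 12/25 + C1 = 2 and x'(0) = -32/25 + C2 - C1 = -3. Solving gives C1 = 38/25, C2 = -1/5.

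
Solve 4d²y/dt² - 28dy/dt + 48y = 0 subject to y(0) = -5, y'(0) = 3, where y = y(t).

y = -23*exp(3*t) + 18*exp(4*t)

Divide through by 4: y'' - 7y' + 12y = 0.
Characteristic equation r² - 7r + 12 = 0 factors as (r - 4)(r - 3) = 0, so r = 4, 3.
Hence y_h = C1*exp(4*t) + C2*exp(3*t).
Apply the initial conditions: y(0) = C1 + C2 = -5 and y'(0) = 3*C2 + 4*C1 = 3. Solving gives C1 = 18, C2 = -23.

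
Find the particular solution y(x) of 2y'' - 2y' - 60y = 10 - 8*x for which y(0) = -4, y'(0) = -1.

y = -77/450 - 546*exp(-5*x)/275 - 365*exp(6*x)/198 + 2*x/15

Divide through by 2: y'' - y' - 30y = 5 - 4*x.
Characteristic equation r² - r - 30 = 0 factors as (r + 5)(r - 6) = 0, so r = -5, 6.
Hence y_h = C1*exp(-5*x) + C2*exp(6*x).
For the particular solution try y_p = A0 + A1*x. Substituting and matching coefficients of each power of x gives A0 = -77/450, A1 = 2/15, so y_p = -77/450 + 2*x/15.
General solution: y = -77/450 + 2*x/15 + C1*exp(-5*x) + C2*exp(6*x).
Apply the initial conditions: y(0) = -77/450 + C1 + C2 = -4 and y'(0) = 2/15 - 5*C1 + 6*C2 = -1. Solving gives C1 = -546/275, C2 = -365/198.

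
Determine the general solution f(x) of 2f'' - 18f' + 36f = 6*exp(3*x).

Divide through by 2: f'' - 9f' + 18f = 3*exp(3*x).
Characteristic equation r² - 9r + 18 = 0 factors as (r - 6)(r - 3) = 0, so r = 6, 3.
Hence f_h = C1*exp(6*x) + C2*exp(3*x).
Since exp(3*x) solves the homogeneous equation (r = 3 is a root of multiplicity 1), multiply the trial by x. Try f_p = A*x*exp(3*x). Substituting into the equation and dividing by exp(3*x) gives A = -1, so f_p = -x*exp(3*x).

f = C1*exp(6*x) + C2*exp(3*x) - x*exp(3*x)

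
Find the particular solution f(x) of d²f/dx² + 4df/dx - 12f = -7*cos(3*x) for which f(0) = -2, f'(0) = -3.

Characteristic equation r² + 4r - 12 = 0 factors as (r + 6)(r - 2) = 0, so r = -6, 2.
Hence f_h = C1*exp(-6*x) + C2*exp(2*x).
Try f_p = A*cos(3*x) + B*sin(3*x). Substituting and equating the coefficients of cos(3x) and sin(3x) gives A = 49/195, B = -28/195, so f_p = -28*sin(3*x)/195 + 49*cos(3*x)/195.
General solution: f = -28*sin(3*x)/195 + 49*cos(3*x)/195 + C1*exp(-6*x) + C2*exp(2*x).
Apply the initial conditions: f(0) = 49/195 + C1 + C2 = -2 and f'(0) = -28/65 - 6*C1 + 2*C2 = -3. Solving gives C1 = -29/120, C2 = -209/104.

f = -209*exp(2*x)/104 - 29*exp(-6*x)/120 - 28*sin(3*x)/195 + 49*cos(3*x)/195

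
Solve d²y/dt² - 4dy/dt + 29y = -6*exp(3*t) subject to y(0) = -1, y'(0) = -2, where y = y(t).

y = -3*exp(3*t)/13 - 10*cos(5*t)*exp(2*t)/13 + 3*exp(2*t)*sin(5*t)/65

Characteristic equation r² - 4r + 29 = 0 has discriminant (-4)² - 4·(29) = -100 < 0, so r = 2 ± 5i.
Hence y_h = C1*cos(5*t)*exp(2*t) + C2*exp(2*t)*sin(5*t).
Try y_p = A*exp(3*t). Substituting into the equation and dividing by exp(3*t) gives A = -3/13, so y_p = -3*exp(3*t)/13.
General solution: y = -3*exp(3*t)/13 + C1*cos(5*t)*exp(2*t) + C2*exp(2*t)*sin(5*t).
Apply the initial conditions: y(0) = -3/13 + C1 = -1 and y'(0) = -9/13 + 2*C1 + 5*C2 = -2. Solving gives C1 = -10/13, C2 = 3/65.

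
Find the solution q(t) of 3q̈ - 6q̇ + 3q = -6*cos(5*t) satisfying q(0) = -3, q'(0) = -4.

Divide through by 3: q'' - 2q' + q = -2*cos(5*t).
Characteristic equation r² - 2r + 1 = 0 has discriminant (-2)² - 4·(1) = 0, so r = 1 is a repeated root.
Hence q_h = (C1 + C2*t)*exp(t).
Try q_p = A*cos(5*t) + B*sin(5*t). Substituting and equating the coefficients of cos(5t) and sin(5t) gives A = 12/169, B = 5/169, so q_p = 5*sin(5*t)/169 + 12*cos(5*t)/169.
General solution: q = 5*sin(5*t)/169 + 12*cos(5*t)/169 + C1*exp(t) + C2*t*exp(t).
Apply the initial conditions: q(0) = 12/169 + C1 = -3 and q'(0) = 25/169 + C1 + C2 = -4. Solving gives C1 = -519/169, C2 = -14/13.

q = -519*exp(t)/169 + 5*sin(5*t)/169 + 12*cos(5*t)/169 - 14*t*exp(t)/13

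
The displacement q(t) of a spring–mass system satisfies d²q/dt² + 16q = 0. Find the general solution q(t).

q = C1*cos(4*t) + C2*sin(4*t)

Characteristic equation r² + 16 = 0 has discriminant (0)² - 4·(16) = -64 < 0, so r = ± 4i.
Hence q_h = C1*cos(4*t) + C2*sin(4*t).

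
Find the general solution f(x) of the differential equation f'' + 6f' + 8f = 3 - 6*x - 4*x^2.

Characteristic equation r² + 6r + 8 = 0 factors as (r + 2)(r + 4) = 0, so r = -2, -4.
Hence f_h = C1*exp(-2*x) + C2*exp(-4*x).
For the particular solution try f_p = A0 + A1*x + A2*x^2. Substituting and matching coefficients of each power of x gives A0 = 1/2, A1 = 0, A2 = -1/2, so f_p = 1/2 - x^2/2.

f = 1/2 - x**2/2 + C1*exp(-2*x) + C2*exp(-4*x)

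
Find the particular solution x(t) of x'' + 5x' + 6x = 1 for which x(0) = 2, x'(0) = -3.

Characteristic equation r² + 5r + 6 = 0 factors as (r + 3)(r + 2) = 0, so r = -3, -2.
Hence x_h = C1*exp(-3*t) + C2*exp(-2*t).
For the particular solution try x_p = A0. Substituting and matching coefficients of each power of t gives A0 = 1/6, so x_p = 1/6.
General solution: x = 1/6 + C1*exp(-3*t) + C2*exp(-2*t).
Apply the initial conditions: x(0) = 1/6 + C1 + C2 = 2 and x'(0) = -3*C1 - 2*C2 = -3. Solving gives C1 = -2/3, C2 = 5/2.

x = 1/6 - 2*exp(-3*t)/3 + 5*exp(-2*t)/2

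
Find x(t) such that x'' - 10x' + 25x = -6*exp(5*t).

x = C1*exp(5*t) - 3*t**2*exp(5*t) + C2*t*exp(5*t)

Characteristic equation r² - 10r + 25 = 0 has discriminant (-10)² - 4·(25) = 0, so r = 5 is a repeated root.
Hence x_h = (C1 + C2*t)*exp(5*t).
Since exp(5*t) solves the homogeneous equation (r = 5 is a root of multiplicity 2), multiply the trial by t^2. Try x_p = A*t^2*exp(5*t). Substituting into the equation and dividing by exp(5*t) gives A = -3, so x_p = -3*t^2*exp(5*t).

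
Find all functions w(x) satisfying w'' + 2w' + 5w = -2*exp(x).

w = -exp(x)/4 + C1*cos(2*x)*exp(-x) + C2*exp(-x)*sin(2*x)

Characteristic equation r² + 2r + 5 = 0 has discriminant (2)² - 4·(5) = -16 < 0, so r = -1 ± 2i.
Hence w_h = C1*cos(2*x)*exp(-x) + C2*exp(-x)*sin(2*x).
Try w_p = A*exp(x). Substituting into the equation and dividing by exp(x) gives A = -1/4, so w_p = -exp(x)/4.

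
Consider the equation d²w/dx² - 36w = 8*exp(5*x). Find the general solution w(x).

w = -8*exp(5*x)/11 + C1*exp(-6*x) + C2*exp(6*x)

Characteristic equation r² - 36 = 0 factors as (r + 6)(r - 6) = 0, so r = -6, 6.
Hence w_h = C1*exp(-6*x) + C2*exp(6*x).
Try w_p = A*exp(5*x). Substituting into the equation and dividing by exp(5*x) gives A = -8/11, so w_p = -8*exp(5*x)/11.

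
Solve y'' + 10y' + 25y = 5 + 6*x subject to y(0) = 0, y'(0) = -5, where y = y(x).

y = 13/125 - 13*exp(-5*x)/125 + 6*x/25 - 144*x*exp(-5*x)/25

Characteristic equation r² + 10r + 25 = 0 has discriminant (10)² - 4·(25) = 0, so r = -5 is a repeated root.
Hence y_h = (C1 + C2*x)*exp(-5*x).
For the particular solution try y_p = A0 + A1*x. Substituting and matching coefficients of each power of x gives A0 = 13/125, A1 = 6/25, so y_p = 13/125 + 6*x/25.
General solution: y = 13/125 + 6*x/25 + C1*exp(-5*x) + C2*x*exp(-5*x).
Apply the initial conditions: y(0) = 13/125 + C1 = 0 and y'(0) = 6/25 + C2 - 5*C1 = -5. Solving gives C1 = -13/125, C2 = -144/25.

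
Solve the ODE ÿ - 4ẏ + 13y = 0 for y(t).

y = C1*cos(3*t)*exp(2*t) + C2*exp(2*t)*sin(3*t)

Characteristic equation r² - 4r + 13 = 0 has discriminant (-4)² - 4·(13) = -36 < 0, so r = 2 ± 3i.
Hence y_h = C1*cos(3*t)*exp(2*t) + C2*exp(2*t)*sin(3*t).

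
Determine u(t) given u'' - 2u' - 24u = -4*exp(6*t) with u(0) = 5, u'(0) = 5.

Characteristic equation r² - 2r - 24 = 0 factors as (r + 4)(r - 6) = 0, so r = -4, 6.
Hence u_h = C1*exp(-4*t) + C2*exp(6*t).
Since exp(6*t) solves the homogeneous equation (r = 6 is a root of multiplicity 1), multiply the trial by t. Try u_p = A*t*exp(6*t). Substituting into the equation and dividing by exp(6*t) gives A = -2/5, so u_p = -2*t*exp(6*t)/5.
General solution: u = C1*exp(-4*t) + C2*exp(6*t) - 2*t*exp(6*t)/5.
Apply the initial conditions: u(0) = C1 + C2 = 5 and u'(0) = -2/5 - 4*C1 + 6*C2 = 5. Solving gives C1 = 123/50, C2 = 127/50.

u = 123*exp(-4*t)/50 + 127*exp(6*t)/50 - 2*t*exp(6*t)/5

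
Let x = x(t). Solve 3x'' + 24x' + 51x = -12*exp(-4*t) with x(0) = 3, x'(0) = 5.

Divide through by 3: x'' + 8x' + 17x = -4*exp(-4*t).
Characteristic equation r² + 8r + 17 = 0 has discriminant (8)² - 4·(17) = -4 < 0, so r = -4 ± i.
Hence x_h = C1*cos(t)*exp(-4*t) + C2*exp(-4*t)*sin(t).
Try x_p = A*exp(-4*t). Substituting into the equation and dividing by exp(-4*t) gives A = -4, so x_p = -4*exp(-4*t).
General solution: x = -4*exp(-4*t) + C1*cos(t)*exp(-4*t) + C2*exp(-4*t)*sin(t).
Apply the initial conditions: x(0) = -4 + C1 = 3 and x'(0) = 16 + C2 - 4*C1 = 5. Solving gives C1 = 7, C2 = 17.

x = -4*exp(-4*t) + 7*cos(t)*exp(-4*t) + 17*exp(-4*t)*sin(t)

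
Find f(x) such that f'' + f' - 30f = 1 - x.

f = -29/900 + x/30 + C1*exp(5*x) + C2*exp(-6*x)

Characteristic equation r² + r - 30 = 0 factors as (r - 5)(r + 6) = 0, so r = 5, -6.
Hence f_h = C1*exp(5*x) + C2*exp(-6*x).
For the particular solution try f_p = A0 + A1*x. Substituting and matching coefficients of each power of x gives A0 = -29/900, A1 = 1/30, so f_p = -29/900 + x/30.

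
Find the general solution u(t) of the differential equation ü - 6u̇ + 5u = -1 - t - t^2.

Characteristic equation r² - 6r + 5 = 0 factors as (r - 1)(r - 5) = 0, so r = 1, 5.
Hence u_h = C1*exp(t) + C2*exp(5*t).
For the particular solution try u_p = A0 + A1*t + A2*t^2. Substituting and matching coefficients of each power of t gives A0 = -117/125, A1 = -17/25, A2 = -1/5, so u_p = -117/125 - 17*t/25 - t^2/5.

u = -117/125 - 17*t/25 - t**2/5 + C1*exp(t) + C2*exp(5*t)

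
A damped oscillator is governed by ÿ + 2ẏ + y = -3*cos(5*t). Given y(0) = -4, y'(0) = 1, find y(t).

y = -694*exp(-t)/169 - 15*sin(5*t)/338 + 18*cos(5*t)/169 - 75*t*exp(-t)/26

Characteristic equation r² + 2r + 1 = 0 has discriminant (2)² - 4·(1) = 0, so r = -1 is a repeated root.
Hence y_h = (C1 + C2*t)*exp(-t).
Try y_p = A*cos(5*t) + B*sin(5*t). Substituting and equating the coefficients of cos(5t) and sin(5t) gives A = 18/169, B = -15/338, so y_p = -15*sin(5*t)/338 + 18*cos(5*t)/169.
General solution: y = -15*sin(5*t)/338 + 18*cos(5*t)/169 + C1*exp(-t) + C2*t*exp(-t).
Apply the initial conditions: y(0) = 18/169 + C1 = -4 and y'(0) = -75/338 + C2 - C1 = 1. Solving gives C1 = -694/169, C2 = -75/26.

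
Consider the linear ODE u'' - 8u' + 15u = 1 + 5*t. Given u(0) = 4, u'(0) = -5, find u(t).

u = 11/45 - 83*exp(5*t)/10 + t/3 + 217*exp(3*t)/18

Characteristic equation r² - 8r + 15 = 0 factors as (r - 5)(r - 3) = 0, so r = 5, 3.
Hence u_h = C1*exp(5*t) + C2*exp(3*t).
For the particular solution try u_p = A0 + A1*t. Substituting and matching coefficients of each power of t gives A0 = 11/45, A1 = 1/3, so u_p = 11/45 + t/3.
General solution: u = 11/45 + t/3 + C1*exp(5*t) + C2*exp(3*t).
Apply the initial conditions: u(0) = 11/45 + C1 + C2 = 4 and u'(0) = 1/3 + 3*C2 + 5*C1 = -5. Solving gives C1 = -83/10, C2 = 217/18.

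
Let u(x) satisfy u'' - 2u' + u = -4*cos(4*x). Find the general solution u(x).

Characteristic equation r² - 2r + 1 = 0 has discriminant (-2)² - 4·(1) = 0, so r = 1 is a repeated root.
Hence u_h = (C1 + C2*x)*exp(x).
Try u_p = A*cos(4*x) + B*sin(4*x). Substituting and equating the coefficients of cos(4x) and sin(4x) gives A = 60/289, B = 32/289, so u_p = 32*sin(4*x)/289 + 60*cos(4*x)/289.

u = 32*sin(4*x)/289 + 60*cos(4*x)/289 + C1*exp(x) + C2*x*exp(x)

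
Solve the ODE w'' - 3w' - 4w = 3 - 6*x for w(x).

Characteristic equation r² - 3r - 4 = 0 factors as (r + 1)(r - 4) = 0, so r = -1, 4.
Hence w_h = C1*exp(-x) + C2*exp(4*x).
For the particular solution try w_p = A0 + A1*x. Substituting and matching coefficients of each power of x gives A0 = -15/8, A1 = 3/2, so w_p = -15/8 + 3*x/2.

w = -15/8 + 3*x/2 + C1*exp(-x) + C2*exp(4*x)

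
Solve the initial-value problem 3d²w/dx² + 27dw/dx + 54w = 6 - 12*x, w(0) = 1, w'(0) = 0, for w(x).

Divide through by 3: w'' + 9w' + 18w = 2 - 4*x.
Characteristic equation r² + 9r + 18 = 0 factors as (r + 3)(r + 6) = 0, so r = -3, -6.
Hence w_h = C1*exp(-3*x) + C2*exp(-6*x).
For the particular solution try w_p = A0 + A1*x. Substituting and matching coefficients of each power of x gives A0 = 2/9, A1 = -2/9, so w_p = 2/9 - 2*x/9.
General solution: w = 2/9 - 2*x/9 + C1*exp(-3*x) + C2*exp(-6*x).
Apply the initial conditions: w(0) = 2/9 + C1 + C2 = 1 and w'(0) = -2/9 - 6*C2 - 3*C1 = 0. Solving gives C1 = 44/27, C2 = -23/27.

w = 2/9 - 23*exp(-6*x)/27 - 2*x/9 + 44*exp(-3*x)/27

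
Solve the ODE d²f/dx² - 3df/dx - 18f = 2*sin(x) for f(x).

f = -19*sin(x)/185 + 3*cos(x)/185 + C1*exp(6*x) + C2*exp(-3*x)

Characteristic equation r² - 3r - 18 = 0 factors as (r - 6)(r + 3) = 0, so r = 6, -3.
Hence f_h = C1*exp(6*x) + C2*exp(-3*x).
Try f_p = A*cos(x) + B*sin(x). Substituting and equating the coefficients of cos(x) and sin(x) gives A = 3/185, B = -19/185, so f_p = -19*sin(x)/185 + 3*cos(x)/185.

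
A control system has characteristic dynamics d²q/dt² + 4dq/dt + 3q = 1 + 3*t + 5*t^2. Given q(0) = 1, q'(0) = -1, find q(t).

q = 103/27 - 3*exp(-t) - 31*t/9 + 5*t**2/3 + 5*exp(-3*t)/27

Characteristic equation r² + 4r + 3 = 0 factors as (r + 3)(r + 1) = 0, so r = -3, -1.
Hence q_h = C1*exp(-3*t) + C2*exp(-t).
For the particular solution try q_p = A0 + A1*t + A2*t^2. Substituting and matching coefficients of each power of t gives A0 = 103/27, A1 = -31/9, A2 = 5/3, so q_p = 103/27 - 31*t/9 + 5*t^2/3.
General solution: q = 103/27 - 31*t/9 + 5*t^2/3 + C1*exp(-3*t) + C2*exp(-t).
Apply the initial conditions: q(0) = 103/27 + C1 + C2 = 1 and q'(0) = -31/9 - C2 - 3*C1 = -1. Solving gives C1 = 5/27, C2 = -3.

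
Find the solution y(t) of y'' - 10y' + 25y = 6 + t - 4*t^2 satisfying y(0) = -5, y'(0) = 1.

y = 136/625 - 3261*exp(5*t)/625 - 11*t/125 - 4*t**2/25 + 3397*t*exp(5*t)/125

Characteristic equation r² - 10r + 25 = 0 has discriminant (-10)² - 4·(25) = 0, so r = 5 is a repeated root.
Hence y_h = (C1 + C2*t)*exp(5*t).
For the particular solution try y_p = A0 + A1*t + A2*t^2. Substituting and matching coefficients of each power of t gives A0 = 136/625, A1 = -11/125, A2 = -4/25, so y_p = 136/625 - 11*t/125 - 4*t^2/25.
General solution: y = 136/625 - 11*t/125 - 4*t^2/25 + C1*exp(5*t) + C2*t*exp(5*t).
Apply the initial conditions: y(0) = 136/625 + C1 = -5 and y'(0) = -11/125 + C2 + 5*C1 = 1. Solving gives C1 = -3261/625, C2 = 3397/125.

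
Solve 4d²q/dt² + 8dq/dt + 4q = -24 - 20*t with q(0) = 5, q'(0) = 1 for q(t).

q = 4 - 5*t + 7*t*exp(-t) + exp(-t)

Divide through by 4: q'' + 2q' + q = -6 - 5*t.
Characteristic equation r² + 2r + 1 = 0 has discriminant (2)² - 4·(1) = 0, so r = -1 is a repeated root.
Hence q_h = (C1 + C2*t)*exp(-t).
For the particular solution try q_p = A0 + A1*t. Substituting and matching coefficients of each power of t gives A0 = 4, A1 = -5, so q_p = 4 - 5*t.
General solution: q = 4 - 5*t + C1*exp(-t) + C2*t*exp(-t).
Apply the initial conditions: q(0) = 4 + C1 = 5 and q'(0) = -5 + C2 - C1 = 1. Solving gives C1 = 1, C2 = 7.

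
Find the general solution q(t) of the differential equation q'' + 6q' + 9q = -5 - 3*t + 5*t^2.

q = 1/27 - 29*t/27 + 5*t**2/9 + C1*exp(-3*t) + C2*t*exp(-3*t)

Characteristic equation r² + 6r + 9 = 0 has discriminant (6)² - 4·(9) = 0, so r = -3 is a repeated root.
Hence q_h = (C1 + C2*t)*exp(-3*t).
For the particular solution try q_p = A0 + A1*t + A2*t^2. Substituting and matching coefficients of each power of t gives A0 = 1/27, A1 = -29/27, A2 = 5/9, so q_p = 1/27 - 29*t/27 + 5*t^2/9.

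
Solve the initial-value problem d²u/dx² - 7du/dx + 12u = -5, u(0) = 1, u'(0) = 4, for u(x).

u = -5/12 - exp(4*x)/4 + 5*exp(3*x)/3

Characteristic equation r² - 7r + 12 = 0 factors as (r - 3)(r - 4) = 0, so r = 3, 4.
Hence u_h = C1*exp(3*x) + C2*exp(4*x).
For the particular solution try u_p = A0. Substituting and matching coefficients of each power of x gives A0 = -5/12, so u_p = -5/12.
General solution: u = -5/12 + C1*exp(3*x) + C2*exp(4*x).
Apply the initial conditions: u(0) = -5/12 + C1 + C2 = 1 and u'(0) = 3*C1 + 4*C2 = 4. Solving gives C1 = 5/3, C2 = -1/4.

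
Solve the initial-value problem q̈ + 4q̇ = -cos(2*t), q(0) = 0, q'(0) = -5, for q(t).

q = -5/4 - sin(2*t)/10 + cos(2*t)/20 + 6*exp(-4*t)/5

Characteristic equation r² + 4r = 0 factors as (r + 4)r = 0, so r = -4, 0.
Hence q_h = C1*exp(-4*t) + C2.
Try q_p = A*cos(2*t) + B*sin(2*t). Substituting and equating the coefficients of cos(2t) and sin(2t) gives A = 1/20, B = -1/10, so q_p = -sin(2*t)/10 + cos(2*t)/20.
General solution: q = C2 - sin(2*t)/10 + cos(2*t)/20 + C1*exp(-4*t).
Apply the initial conditions: q(0) = 1/20 + C1 + C2 = 0 and q'(0) = -1/5 - 4*C1 = -5. Solving gives C1 = 6/5, C2 = -5/4.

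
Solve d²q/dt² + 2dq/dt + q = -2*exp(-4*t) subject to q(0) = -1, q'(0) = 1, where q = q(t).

Characteristic equation r² + 2r + 1 = 0 has discriminant (2)² - 4·(1) = 0, so r = -1 is a repeated root.
Hence q_h = (C1 + C2*t)*exp(-t).
Try q_p = A*exp(-4*t). Substituting into the equation and dividing by exp(-4*t) gives A = -2/9, so q_p = -2*exp(-4*t)/9.
General solution: q = -2*exp(-4*t)/9 + C1*exp(-t) + C2*t*exp(-t).
Apply the initial conditions: q(0) = -2/9 + C1 = -1 and q'(0) = 8/9 + C2 - C1 = 1. Solving gives C1 = -7/9, C2 = -2/3.

q = -7*exp(-t)/9 - 2*exp(-4*t)/9 - 2*t*exp(-t)/3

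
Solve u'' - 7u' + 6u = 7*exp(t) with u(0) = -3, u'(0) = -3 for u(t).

u = -82*exp(t)/25 + 7*exp(6*t)/25 - 7*t*exp(t)/5

Characteristic equation r² - 7r + 6 = 0 factors as (r - 1)(r - 6) = 0, so r = 1, 6.
Hence u_h = C1*exp(t) + C2*exp(6*t).
Since exp(t) solves the homogeneous equation (r = 1 is a root of multiplicity 1), multiply the trial by t. Try u_p = A*t*exp(t). Substituting into the equation and dividing by exp(t) gives A = -7/5, so u_p = -7*t*exp(t)/5.
General solution: u = C1*exp(t) + C2*exp(6*t) - 7*t*exp(t)/5.
Apply the initial conditions: u(0) = C1 + C2 = -3 and u'(0) = -7/5 + C1 + 6*C2 = -3. Solving gives C1 = -82/25, C2 = 7/25.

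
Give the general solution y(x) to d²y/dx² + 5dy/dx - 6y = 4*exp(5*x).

y = exp(5*x)/11 + C1*exp(x) + C2*exp(-6*x)

Characteristic equation r² + 5r - 6 = 0 factors as (r - 1)(r + 6) = 0, so r = 1, -6.
Hence y_h = C1*exp(x) + C2*exp(-6*x).
Try y_p = A*exp(5*x). Substituting into the equation and dividing by exp(5*x) gives A = 1/11, so y_p = exp(5*x)/11.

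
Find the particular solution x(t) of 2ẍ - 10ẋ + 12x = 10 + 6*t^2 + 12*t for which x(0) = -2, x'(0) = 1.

x = 79/36 + t**2/2 - 47*exp(2*t)/4 + 11*t/6 + 68*exp(3*t)/9

Divide through by 2: x'' - 5x' + 6x = 5 + 3*t^2 + 6*t.
Characteristic equation r² - 5r + 6 = 0 factors as (r - 2)(r - 3) = 0, so r = 2, 3.
Hence x_h = C1*exp(2*t) + C2*exp(3*t).
For the particular solution try x_p = A0 + A1*t + A2*t^2. Substituting and matching coefficients of each power of t gives A0 = 79/36, A1 = 11/6, A2 = 1/2, so x_p = 79/36 + t^2/2 + 11*t/6.
General solution: x = 79/36 + t^2/2 + 11*t/6 + C1*exp(2*t) + C2*exp(3*t).
Apply the initial conditions: x(0) = 79/36 + C1 + C2 = -2 and x'(0) = 11/6 + 2*C1 + 3*C2 = 1. Solving gives C1 = -47/4, C2 = 68/9.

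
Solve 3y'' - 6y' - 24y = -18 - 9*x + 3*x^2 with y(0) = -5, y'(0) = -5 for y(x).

y = 39/64 - 533*exp(4*x)/192 - 17*exp(-2*x)/6 - x**2/8 + 7*x/16

Divide through by 3: y'' - 2y' - 8y = -6 + x^2 - 3*x.
Characteristic equation r² - 2r - 8 = 0 factors as (r + 2)(r - 4) = 0, so r = -2, 4.
Hence y_h = C1*exp(-2*x) + C2*exp(4*x).
For the particular solution try y_p = A0 + A1*x + A2*x^2. Substituting and matching coefficients of each power of x gives A0 = 39/64, A1 = 7/16, A2 = -1/8, so y_p = 39/64 - x^2/8 + 7*x/16.
General solution: y = 39/64 - x^2/8 + 7*x/16 + C1*exp(-2*x) + C2*exp(4*x).
Apply the initial conditions: y(0) = 39/64 + C1 + C2 = -5 and y'(0) = 7/16 - 2*C1 + 4*C2 = -5. Solving gives C1 = -17/6, C2 = -533/192.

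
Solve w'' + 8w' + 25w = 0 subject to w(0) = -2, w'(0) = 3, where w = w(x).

Characteristic equation r² + 8r + 25 = 0 has discriminant (8)² - 4·(25) = -36 < 0, so r = -4 ± 3i.
Hence w_h = C1*cos(3*x)*exp(-4*x) + C2*exp(-4*x)*sin(3*x).
Apply the initial conditions: w(0) = C1 = -2 and w'(0) = -4*C1 + 3*C2 = 3. Solving gives C1 = -2, C2 = -5/3.

w = -2*cos(3*x)*exp(-4*x) - 5*exp(-4*x)*sin(3*x)/3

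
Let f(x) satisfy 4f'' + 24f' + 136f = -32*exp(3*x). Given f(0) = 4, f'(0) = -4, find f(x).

Divide through by 4: f'' + 6f' + 34f = -8*exp(3*x).
Characteristic equation r² + 6r + 34 = 0 has discriminant (6)² - 4·(34) = -100 < 0, so r = -3 ± 5i.
Hence f_h = C1*cos(5*x)*exp(-3*x) + C2*exp(-3*x)*sin(5*x).
Try f_p = A*exp(3*x). Substituting into the equation and dividing by exp(3*x) gives A = -8/61, so f_p = -8*exp(3*x)/61.
General solution: f = -8*exp(3*x)/61 + C1*cos(5*x)*exp(-3*x) + C2*exp(-3*x)*sin(5*x).
Apply the initial conditions: f(0) = -8/61 + C1 = 4 and f'(0) = -24/61 - 3*C1 + 5*C2 = -4. Solving gives C1 = 252/61, C2 = 536/305.

f = -8*exp(3*x)/61 + 252*cos(5*x)*exp(-3*x)/61 + 536*exp(-3*x)*sin(5*x)/305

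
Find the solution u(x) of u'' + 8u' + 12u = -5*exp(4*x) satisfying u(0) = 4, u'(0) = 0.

Characteristic equation r² + 8r + 12 = 0 factors as (r + 2)(r + 6) = 0, so r = -2, -6.
Hence u_h = C1*exp(-2*x) + C2*exp(-6*x).
Try u_p = A*exp(4*x). Substituting into the equation and dividing by exp(4*x) gives A = -1/12, so u_p = -exp(4*x)/12.
General solution: u = -exp(4*x)/12 + C1*exp(-2*x) + C2*exp(-6*x).
Apply the initial conditions: u(0) = -1/12 + C1 + C2 = 4 and u'(0) = -1/3 - 6*C2 - 2*C1 = 0. Solving gives C1 = 149/24, C2 = -17/8.

u = -17*exp(-6*x)/8 - exp(4*x)/12 + 149*exp(-2*x)/24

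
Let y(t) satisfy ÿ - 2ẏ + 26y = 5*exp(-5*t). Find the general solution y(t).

y = 5*exp(-5*t)/61 + C1*cos(5*t)*exp(t) + C2*exp(t)*sin(5*t)

Characteristic equation r² - 2r + 26 = 0 has discriminant (-2)² - 4·(26) = -100 < 0, so r = 1 ± 5i.
Hence y_h = C1*cos(5*t)*exp(t) + C2*exp(t)*sin(5*t).
Try y_p = A*exp(-5*t). Substituting into the equation and dividing by exp(-5*t) gives A = 5/61, so y_p = 5*exp(-5*t)/61.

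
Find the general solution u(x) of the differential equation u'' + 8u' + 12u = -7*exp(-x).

Characteristic equation r² + 8r + 12 = 0 factors as (r + 6)(r + 2) = 0, so r = -6, -2.
Hence u_h = C1*exp(-6*x) + C2*exp(-2*x).
Try u_p = A*exp(-x). Substituting into the equation and dividing by exp(-x) gives A = -7/5, so u_p = -7*exp(-x)/5.

u = -7*exp(-x)/5 + C1*exp(-6*x) + C2*exp(-2*x)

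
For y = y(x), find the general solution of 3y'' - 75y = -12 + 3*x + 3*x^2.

Divide through by 3: y'' - 25y = -4 + x + x^2.
Characteristic equation r² - 25 = 0 factors as (r + 5)(r - 5) = 0, so r = -5, 5.
Hence y_h = C1*exp(-5*x) + C2*exp(5*x).
For the particular solution try y_p = A0 + A1*x + A2*x^2. Substituting and matching coefficients of each power of x gives A0 = 98/625, A1 = -1/25, A2 = -1/25, so y_p = 98/625 - x/25 - x^2/25.

y = 98/625 - x/25 - x**2/25 + C1*exp(-5*x) + C2*exp(5*x)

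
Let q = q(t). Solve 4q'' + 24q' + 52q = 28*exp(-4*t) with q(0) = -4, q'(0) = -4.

Divide through by 4: q'' + 6q' + 13q = 7*exp(-4*t).
Characteristic equation r² + 6r + 13 = 0 has discriminant (6)² - 4·(13) = -16 < 0, so r = -3 ± 2i.
Hence q_h = C1*cos(2*t)*exp(-3*t) + C2*exp(-3*t)*sin(2*t).
Try q_p = A*exp(-4*t). Substituting into the equation and dividing by exp(-4*t) gives A = 7/5, so q_p = 7*exp(-4*t)/5.
General solution: q = 7*exp(-4*t)/5 + C1*cos(2*t)*exp(-3*t) + C2*exp(-3*t)*sin(2*t).
Apply the initial conditions: q(0) = 7/5 + C1 = -4 and q'(0) = -28/5 - 3*C1 + 2*C2 = -4. Solving gives C1 = -27/5, C2 = -73/10.

q = 7*exp(-4*t)/5 - 73*exp(-3*t)*sin(2*t)/10 - 27*cos(2*t)*exp(-3*t)/5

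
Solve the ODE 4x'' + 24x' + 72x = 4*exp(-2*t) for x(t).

Divide through by 4: x'' + 6x' + 18x = exp(-2*t).
Characteristic equation r² + 6r + 18 = 0 has discriminant (6)² - 4·(18) = -36 < 0, so r = -3 ± 3i.
Hence x_h = C1*cos(3*t)*exp(-3*t) + C2*exp(-3*t)*sin(3*t).
Try x_p = A*exp(-2*t). Substituting into the equation and dividing by exp(-2*t) gives A = 1/10, so x_p = exp(-2*t)/10.

x = exp(-2*t)/10 + C1*cos(3*t)*exp(-3*t) + C2*exp(-3*t)*sin(3*t)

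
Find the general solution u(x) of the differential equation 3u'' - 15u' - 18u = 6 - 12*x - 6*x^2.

Divide through by 3: u'' - 5u' - 6u = 2 - 4*x - 2*x^2.
Characteristic equation r² - 5r - 6 = 0 factors as (r - 6)(r + 1) = 0, so r = 6, -1.
Hence u_h = C1*exp(6*x) + C2*exp(-x).
For the particular solution try u_p = A0 + A1*x + A2*x^2. Substituting and matching coefficients of each power of x gives A0 = -17/54, A1 = 1/9, A2 = 1/3, so u_p = -17/54 + x^2/3 + x/9.

u = -17/54 + x**2/3 + x/9 + C1*exp(6*x) + C2*exp(-x)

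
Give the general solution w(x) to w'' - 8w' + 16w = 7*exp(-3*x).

w = exp(-3*x)/7 + C1*exp(4*x) + C2*x*exp(4*x)

Characteristic equation r² - 8r + 16 = 0 has discriminant (-8)² - 4·(16) = 0, so r = 4 is a repeated root.
Hence w_h = (C1 + C2*x)*exp(4*x).
Try w_p = A*exp(-3*x). Substituting into the equation and dividing by exp(-3*x) gives A = 1/7, so w_p = exp(-3*x)/7.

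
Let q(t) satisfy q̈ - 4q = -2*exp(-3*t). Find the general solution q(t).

Characteristic equation r² - 4 = 0 factors as (r + 2)(r - 2) = 0, so r = -2, 2.
Hence q_h = C1*exp(-2*t) + C2*exp(2*t).
Try q_p = A*exp(-3*t). Substituting into the equation and dividing by exp(-3*t) gives A = -2/5, so q_p = -2*exp(-3*t)/5.

q = -2*exp(-3*t)/5 + C1*exp(-2*t) + C2*exp(2*t)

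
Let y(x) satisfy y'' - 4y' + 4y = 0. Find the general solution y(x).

Characteristic equation r² - 4r + 4 = 0 has discriminant (-4)² - 4·(4) = 0, so r = 2 is a repeated root.
Hence y_h = (C1 + C2*x)*exp(2*x).

y = C1*exp(2*x) + C2*x*exp(2*x)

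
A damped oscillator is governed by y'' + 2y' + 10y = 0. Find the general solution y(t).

Characteristic equation r² + 2r + 10 = 0 has discriminant (2)² - 4·(10) = -36 < 0, so r = -1 ± 3i.
Hence y_h = C1*cos(3*t)*exp(-t) + C2*exp(-t)*sin(3*t).

y = C1*cos(3*t)*exp(-t) + C2*exp(-t)*sin(3*t)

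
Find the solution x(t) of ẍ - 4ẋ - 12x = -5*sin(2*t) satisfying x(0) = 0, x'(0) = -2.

x = -9*exp(6*t)/32 - cos(2*t)/8 + sin(2*t)/4 + 13*exp(-2*t)/32

Characteristic equation r² - 4r - 12 = 0 factors as (r + 2)(r - 6) = 0, so r = -2, 6.
Hence x_h = C1*exp(-2*t) + C2*exp(6*t).
Try x_p = A*cos(2*t) + B*sin(2*t). Substituting and equating the coefficients of cos(2t) and sin(2t) gives A = -1/8, B = 1/4, so x_p = -cos(2*t)/8 + sin(2*t)/4.
General solution: x = -cos(2*t)/8 + sin(2*t)/4 + C1*exp(-2*t) + C2*exp(6*t).
Apply the initial conditions: x(0) = -1/8 + C1 + C2 = 0 and x'(0) = 1/2 - 2*C1 + 6*C2 = -2. Solving gives C1 = 13/32, C2 = -9/32.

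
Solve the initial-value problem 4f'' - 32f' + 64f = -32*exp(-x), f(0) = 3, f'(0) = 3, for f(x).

Divide through by 4: f'' - 8f' + 16f = -8*exp(-x).
Characteristic equation r² - 8r + 16 = 0 has discriminant (-8)² - 4·(16) = 0, so r = 4 is a repeated root.
Hence f_h = (C1 + C2*x)*exp(4*x).
Try f_p = A*exp(-x). Substituting into the equation and dividing by exp(-x) gives A = -8/25, so f_p = -8*exp(-x)/25.
General solution: f = -8*exp(-x)/25 + C1*exp(4*x) + C2*x*exp(4*x).
Apply the initial conditions: f(0) = -8/25 + C1 = 3 and f'(0) = 8/25 + C2 + 4*C1 = 3. Solving gives C1 = 83/25, C2 = -53/5.

f = -8*exp(-x)/25 + 83*exp(4*x)/25 - 53*x*exp(4*x)/5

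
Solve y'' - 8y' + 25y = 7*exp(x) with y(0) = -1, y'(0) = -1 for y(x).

Characteristic equation r² - 8r + 25 = 0 has discriminant (-8)² - 4·(25) = -36 < 0, so r = 4 ± 3i.
Hence y_h = C1*cos(3*x)*exp(4*x) + C2*exp(4*x)*sin(3*x).
Try y_p = A*exp(x). Substituting into the equation and dividing by exp(x) gives A = 7/18, so y_p = 7*exp(x)/18.
General solution: y = 7*exp(x)/18 + C1*cos(3*x)*exp(4*x) + C2*exp(4*x)*sin(3*x).
Apply the initial conditions: y(0) = 7/18 + C1 = -1 and y'(0) = 7/18 + 3*C2 + 4*C1 = -1. Solving gives C1 = -25/18, C2 = 25/18.

y = 7*exp(x)/18 - 25*cos(3*x)*exp(4*x)/18 + 25*exp(4*x)*sin(3*x)/18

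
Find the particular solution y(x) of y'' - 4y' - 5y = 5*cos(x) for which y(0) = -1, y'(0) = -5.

y = -131*exp(5*x)/156 - 15*cos(x)/26 - 5*sin(x)/13 + 5*exp(-x)/12

Characteristic equation r² - 4r - 5 = 0 factors as (r - 5)(r + 1) = 0, so r = 5, -1.
Hence y_h = C1*exp(5*x) + C2*exp(-x).
Try y_p = A*cos(x) + B*sin(x). Substituting and equating the coefficients of cos(x) and sin(x) gives A = -15/26, B = -5/13, so y_p = -15*cos(x)/26 - 5*sin(x)/13.
General solution: y = -15*cos(x)/26 - 5*sin(x)/13 + C1*exp(5*x) + C2*exp(-x).
Apply the initial conditions: y(0) = -15/26 + C1 + C2 = -1 and y'(0) = -5/13 - C2 + 5*C1 = -5. Solving gives C1 = -131/156, C2 = 5/12.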